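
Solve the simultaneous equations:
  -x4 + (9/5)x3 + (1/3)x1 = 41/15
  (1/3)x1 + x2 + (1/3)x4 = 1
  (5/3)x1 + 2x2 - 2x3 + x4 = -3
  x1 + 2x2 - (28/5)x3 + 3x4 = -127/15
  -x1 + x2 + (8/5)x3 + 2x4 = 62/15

Row-reduce the augmented matrix:
R1 ← R1 / (1/3).
R2 ← R2 − 1/3·R1.
R3 ← R3 − 5/3·R1.
R4 ← R4 − 1·R1.
R5 ← R5 + 1·R1.
R3 ← R3 − 2·R2.
R4 ← R4 − 2·R2.
R5 ← R5 − 1·R2.
R3 ← R3 / (-37/5).
R1 ← R1 − 27/5·R3.
R2 ← R2 + 9/5·R3.
R4 ← R4 + 37/5·R3.
R5 ← R5 − 44/5·R3.
Swap R4 and R5.
R4 ← R4 / (181/111).
R1 ← R1 + 21/37·R4.
R2 ← R2 − 58/111·R4.
R3 ← R3 + 50/111·R4.
R5 reduces to 0 = 0, so the extra equation is consistent.
Reading off the reduced rows gives x1 = -2, x2 = 2, x3 = 4/3, x4 = -1.

x1 = -2, x2 = 2, x3 = 4/3, x4 = -1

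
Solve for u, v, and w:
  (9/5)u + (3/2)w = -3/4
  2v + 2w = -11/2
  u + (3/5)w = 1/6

Row-reduce the augmented matrix:
R1 ← R1 / (9/5).
R3 ← R3 − 1·R1.
R2 ← R2 / (2).
R3 ← R3 / (-7/30).
R1 ← R1 − 5/6·R3.
R2 ← R2 − 1·R3.
Reading off the reduced rows gives u = 5/3, v = -1/4, w = -5/2.

u = 5/3, v = -1/4, w = -5/2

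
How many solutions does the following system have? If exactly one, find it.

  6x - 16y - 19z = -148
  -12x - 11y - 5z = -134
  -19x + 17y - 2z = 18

Row-reduce the augmented matrix:
R1 ← R1 / (6).
R2 ← R2 + 12·R1.
R3 ← R3 + 19·R1.
R2 ← R2 / (-43).
R1 ← R1 + 8/3·R2.
R3 ← R3 + 101/3·R2.
R3 ← R3 / (-57/2).
R1 ← R1 + 1/2·R3.
R2 ← R2 − 1·R3.
Reading off the reduced rows gives x = 4, y = 6, z = 4.

x = 4, y = 6, z = 4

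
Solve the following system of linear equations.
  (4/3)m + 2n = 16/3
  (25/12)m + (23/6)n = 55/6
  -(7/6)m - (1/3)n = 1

no solution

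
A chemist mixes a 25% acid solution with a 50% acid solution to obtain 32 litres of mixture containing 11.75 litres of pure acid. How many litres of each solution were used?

Let a = litres of solution A, b = litres of solution B.
  a + b = 32
  (1/4)a + (1/2)b = 47/4
Row-reduce the augmented matrix:
R2 ← R2 − 1/4·R1.
R2 ← R2 / (1/4).
R1 ← R1 − 1·R2.
Reading off the reduced rows gives a = 17, b = 15.

litres of solution A: 17, litres of solution B: 15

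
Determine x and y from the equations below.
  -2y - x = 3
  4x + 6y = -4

From equation 1: x = -3 − 2·y.
Substitute into equation 2 and solve: y = -4.
Then x = 5.

x = 5, y = -4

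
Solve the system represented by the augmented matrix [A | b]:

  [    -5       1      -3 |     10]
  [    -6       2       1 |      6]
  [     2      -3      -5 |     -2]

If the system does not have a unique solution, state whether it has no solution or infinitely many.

x_1 = 0, x_2 = 4, x_3 = -2

Row-reduce the augmented matrix:
R1 ← R1 / (-5).
R2 ← R2 + 6·R1.
R3 ← R3 − 2·R1.
R2 ← R2 / (4/5).
R1 ← R1 + 1/5·R2.
R3 ← R3 + 13/5·R2.
R3 ← R3 / (35/4).
R1 ← R1 − 7/4·R3.
R2 ← R2 − 23/4·R3.
Reading off the reduced rows gives x_1 = 0, x_2 = 4, x_3 = -2.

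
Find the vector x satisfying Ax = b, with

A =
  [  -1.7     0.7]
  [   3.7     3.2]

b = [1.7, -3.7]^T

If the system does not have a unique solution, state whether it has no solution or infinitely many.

Row-reduce the augmented matrix:
R1 ← R1 / (-17/10).
R2 ← R2 − 37/10·R1.
R2 ← R2 / (803/170).
R1 ← R1 + 7/17·R2.
Reading off the reduced rows gives x_1 = -1, x_2 = 0.

x_1 = -1, x_2 = 0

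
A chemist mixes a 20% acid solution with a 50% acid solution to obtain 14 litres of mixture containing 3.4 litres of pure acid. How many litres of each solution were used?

Let a = litres of solution A, b = litres of solution B.
  a + b = 14
  (1/5)a + (1/2)b = 17/5
From equation 1: a = 14 − b.
Substitute into equation 2 and solve: b = 2.
Then a = 12.

litres of solution A: 12, litres of solution B: 2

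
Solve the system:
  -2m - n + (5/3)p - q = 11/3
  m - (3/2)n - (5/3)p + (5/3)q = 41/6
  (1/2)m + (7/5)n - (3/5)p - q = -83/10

infinitely many solutions

Row-reduce:
R1 ← R1 / (-2).
R2 ← R2 − 1·R1.
R3 ← R3 − 1/2·R1.
R2 ← R2 / (-2).
R1 ← R1 − 1/2·R2.
R3 ← R3 − 23/20·R2.
R3 ← R3 / (-53/80).
R1 ← R1 + 25/24·R3.
R2 ← R2 − 5/12·R3.
Rank is 3 with 4 unknowns, leaving q free.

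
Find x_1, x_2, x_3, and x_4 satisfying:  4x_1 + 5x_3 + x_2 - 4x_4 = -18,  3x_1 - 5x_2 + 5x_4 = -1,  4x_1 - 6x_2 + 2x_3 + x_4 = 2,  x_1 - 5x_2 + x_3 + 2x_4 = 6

x_1 = -2, x_2 = -3, x_3 = -3, x_4 = -2

Row-reduce the augmented matrix:
R1 ← R1 / (4).
R2 ← R2 − 3·R1.
R3 ← R3 − 4·R1.
R4 ← R4 − 1·R1.
R2 ← R2 / (-23/4).
R1 ← R1 − 1/4·R2.
R3 ← R3 + 7·R2.
R4 ← R4 + 21/4·R2.
R3 ← R3 / (36/23).
R1 ← R1 − 25/23·R3.
R2 ← R2 − 15/23·R3.
R4 ← R4 − 73/23·R3.
R4 ← R4 / (191/36).
R1 ← R1 − 95/36·R4.
R2 ← R2 − 7/12·R4.
R3 ← R3 + 109/36·R4.
Reading off the reduced rows gives x_1 = -2, x_2 = -3, x_3 = -3, x_4 = -2.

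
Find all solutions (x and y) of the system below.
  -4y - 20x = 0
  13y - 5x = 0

x = 0, y = 0

Row-reduce the augmented matrix:
R1 ← R1 / (-20).
R2 ← R2 + 5·R1.
R2 ← R2 / (14).
R1 ← R1 − 1/5·R2.
Reading off the reduced rows gives x = 0, y = 0.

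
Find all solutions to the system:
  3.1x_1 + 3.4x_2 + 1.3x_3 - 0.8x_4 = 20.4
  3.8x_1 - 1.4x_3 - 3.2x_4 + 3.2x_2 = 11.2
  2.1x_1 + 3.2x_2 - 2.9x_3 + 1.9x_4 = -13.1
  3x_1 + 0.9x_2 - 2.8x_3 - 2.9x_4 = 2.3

x_1 = 6, x_2 = -2, x_3 = 6, x_4 = -1

Row-reduce the augmented matrix:
R1 ← R1 / (31/10).
R2 ← R2 − 19/5·R1.
R3 ← R3 − 21/10·R1.
R4 ← R4 − 3·R1.
R2 ← R2 / (-30/31).
R1 ← R1 − 34/31·R2.
R3 ← R3 − 139/155·R2.
R4 ← R4 + 741/310·R2.
R3 ← R3 / (-2458/375).
R1 ← R1 + 223/75·R3.
R2 ← R2 − 232/75·R3.
R4 ← R4 − 417/125·R3.
R4 ← R4 / (87311/24580).
R1 ← R1 + 14493/4916·R4.
R2 ← R2 − 3042/1229·R4.
R3 ← R3 + 289/4916·R4.
Reading off the reduced rows gives x_1 = 6, x_2 = -2, x_3 = 6, x_4 = -1.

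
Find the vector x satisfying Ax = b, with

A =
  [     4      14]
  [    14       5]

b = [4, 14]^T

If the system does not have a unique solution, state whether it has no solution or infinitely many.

x_1 = 1, x_2 = 0

Row-reduce the augmented matrix:
R1 ← R1 / (4).
R2 ← R2 − 14·R1.
R2 ← R2 / (-44).
R1 ← R1 − 7/2·R2.
Reading off the reduced rows gives x_1 = 1, x_2 = 0.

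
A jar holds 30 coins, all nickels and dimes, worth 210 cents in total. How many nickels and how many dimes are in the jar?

Let n = nickels, d = dimes.
  n + d = 30
  5n + 10d = 210
From equation 1: n = 30 − d.
Substitute into equation 2 and solve: d = 12.
Then n = 18.

nickels: 18, dimes: 12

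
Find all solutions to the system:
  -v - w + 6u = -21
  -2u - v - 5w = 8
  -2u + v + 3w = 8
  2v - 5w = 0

no solution

Row-reduce:
R1 ← R1 / (6).
R2 ← R2 + 2·R1.
R3 ← R3 + 2·R1.
R2 ← R2 / (-4/3).
R1 ← R1 + 1/6·R2.
R3 ← R3 − 2/3·R2.
R4 ← R4 − 2·R2.
Swap R3 and R4.
R3 ← R3 / (-13).
R1 ← R1 − 1/2·R3.
R2 ← R2 − 4·R3.
Row 4 reduces to 0 = 3/2, a contradiction. The system is inconsistent.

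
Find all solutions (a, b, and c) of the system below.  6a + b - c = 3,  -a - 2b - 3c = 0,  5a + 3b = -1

a = 1, b = -2, c = 1

Row-reduce the augmented matrix:
R1 ← R1 / (6).
R2 ← R2 + 1·R1.
R3 ← R3 − 5·R1.
R2 ← R2 / (-11/6).
R1 ← R1 − 1/6·R2.
R3 ← R3 − 13/6·R2.
R3 ← R3 / (-32/11).
R1 ← R1 + 5/11·R3.
R2 ← R2 − 19/11·R3.
Reading off the reduced rows gives a = 1, b = -2, c = 1.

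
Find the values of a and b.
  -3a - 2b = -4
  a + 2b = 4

From equation 2: a = 4 − 2·b.
Substitute into equation 1 and solve: b = 2.
Then a = 0.

a = 0, b = 2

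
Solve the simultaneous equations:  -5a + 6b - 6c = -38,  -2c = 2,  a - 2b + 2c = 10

a = 4, b = -4, c = -1

Row-reduce the augmented matrix:
R1 ← R1 / (-5).
R3 ← R3 − 1·R1.
Swap R2 and R3.
R2 ← R2 / (-4/5).
R1 ← R1 + 6/5·R2.
R3 ← R3 / (-2).
R2 ← R2 + 1·R3.
Reading off the reduced rows gives a = 4, b = -4, c = -1.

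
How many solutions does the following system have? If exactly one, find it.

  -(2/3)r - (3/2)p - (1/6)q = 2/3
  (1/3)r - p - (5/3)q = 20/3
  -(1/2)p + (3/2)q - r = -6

infinitely many solutions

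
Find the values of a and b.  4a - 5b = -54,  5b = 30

Row-reduce the augmented matrix:
R1 ← R1 / (4).
R2 ← R2 / (5).
R1 ← R1 + 5/4·R2.
Reading off the reduced rows gives a = -6, b = 6.

a = -6, b = 6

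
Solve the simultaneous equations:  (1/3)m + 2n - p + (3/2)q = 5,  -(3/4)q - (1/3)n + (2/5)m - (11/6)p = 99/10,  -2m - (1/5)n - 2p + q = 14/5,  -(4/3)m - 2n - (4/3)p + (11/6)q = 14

Row-reduce the augmented matrix:
R1 ← R1 / (1/3).
R2 ← R2 − 2/5·R1.
R3 ← R3 + 2·R1.
R4 ← R4 + 4/3·R1.
R2 ← R2 / (-41/15).
R1 ← R1 − 6·R2.
R3 ← R3 − 59/5·R2.
R4 ← R4 − 6·R2.
R3 ← R3 / (-4401/410).
R1 ← R1 + 180/41·R3.
R2 ← R2 − 19/82·R3.
R4 ← R4 + 827/123·R3.
R4 ← R4 / (75719/26406).
R1 ← R1 + 335/489·R4.
R2 ← R2 − 4010/4401·R4.
R3 ← R3 − 827/8802·R4.
Reading off the reduced rows gives m = 6, n = -4, p = -5, q = 4.

m = 6, n = -4, p = -5, q = 4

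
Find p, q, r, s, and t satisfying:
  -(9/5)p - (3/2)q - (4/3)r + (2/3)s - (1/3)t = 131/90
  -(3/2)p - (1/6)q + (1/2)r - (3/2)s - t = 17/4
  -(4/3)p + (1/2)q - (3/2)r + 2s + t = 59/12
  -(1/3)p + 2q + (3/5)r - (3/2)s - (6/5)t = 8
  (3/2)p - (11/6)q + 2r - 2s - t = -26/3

p = -3, q = 3, r = 3/2, s = 7/3, t = -3

Row-reduce the augmented matrix:
R1 ← R1 / (-9/5).
R2 ← R2 + 3/2·R1.
R3 ← R3 + 4/3·R1.
R4 ← R4 + 1/3·R1.
R5 ← R5 − 3/2·R1.
R2 ← R2 / (13/12).
R1 ← R1 − 5/6·R2.
R3 ← R3 − 29/18·R2.
R4 ← R4 − 41/18·R2.
R5 ← R5 + 37/12·R2.
R3 ← R3 / (-6125/2106).
R1 ← R1 + 175/351·R3.
R2 ← R2 − 58/39·R3.
R4 ← R4 + 13376/5265·R3.
R5 ← R5 − 427/78·R3.
R4 ← R4 / (-15773/12250).
R1 ← R1 − 3/7·R4.
R2 ← R2 − 534/1225·R4.
R3 ← R3 + 1922/1225·R4.
R5 ← R5 − 453/350·R4.
R5 ← R5 / (-48924/78865).
R1 ← R1 + 3240/15773·R5.
R2 ← R2 + 2958/78865·R5.
R3 ← R3 − 19072/15773·R5.
R4 ← R4 − 100892/78865·R5.
Reading off the reduced rows gives p = -3, q = 3, r = 3/2, s = 7/3, t = -3.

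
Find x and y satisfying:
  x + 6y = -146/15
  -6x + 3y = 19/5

x = -4/3, y = -7/5

Row-reduce the augmented matrix:
R2 ← R2 + 6·R1.
R2 ← R2 / (39).
R1 ← R1 − 6·R2.
Reading off the reduced rows gives x = -4/3, y = -7/5.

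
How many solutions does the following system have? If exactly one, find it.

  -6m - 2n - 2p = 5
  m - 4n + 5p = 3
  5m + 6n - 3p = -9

no solution

Row-reduce:
R1 ← R1 / (-6).
R2 ← R2 − 1·R1.
R3 ← R3 − 5·R1.
R2 ← R2 / (-13/3).
R1 ← R1 − 1/3·R2.
R3 ← R3 − 13/3·R2.
Row 3 reduces to 0 = -1, a contradiction. The system is inconsistent.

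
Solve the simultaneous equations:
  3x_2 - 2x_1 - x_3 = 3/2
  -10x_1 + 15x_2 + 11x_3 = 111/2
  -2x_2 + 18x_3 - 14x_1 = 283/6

Row-reduce the augmented matrix:
R1 ← R1 / (-2).
R2 ← R2 + 10·R1.
R3 ← R3 + 14·R1.
Swap R2 and R3.
R2 ← R2 / (-23).
R1 ← R1 + 3/2·R2.
R3 ← R3 / (16).
R1 ← R1 + 26/23·R3.
R2 ← R2 + 25/23·R3.
Reading off the reduced rows gives x_1 = 1/4, x_2 = 5/3, x_3 = 3.

x_1 = 1/4, x_2 = 5/3, x_3 = 3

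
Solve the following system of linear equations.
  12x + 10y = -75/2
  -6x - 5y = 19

no solution

Row-reduce:
R1 ← R1 / (12).
R2 ← R2 + 6·R1.
Row 2 reduces to 0 = 1/4, a contradiction. The system is inconsistent.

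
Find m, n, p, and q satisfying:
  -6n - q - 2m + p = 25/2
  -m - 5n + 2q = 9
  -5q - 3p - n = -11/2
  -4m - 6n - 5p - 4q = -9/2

m = 1, n = -2, p = 5/2, q = 0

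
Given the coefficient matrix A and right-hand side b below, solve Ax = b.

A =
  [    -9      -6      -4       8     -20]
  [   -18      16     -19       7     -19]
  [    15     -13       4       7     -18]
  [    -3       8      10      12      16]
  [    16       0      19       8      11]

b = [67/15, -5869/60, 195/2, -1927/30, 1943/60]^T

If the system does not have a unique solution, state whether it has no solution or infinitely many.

x_1 = 14/5, x_2 = -3, x_3 = 3/4, x_4 = -3/2, x_5 = -4/3

Row-reduce the augmented matrix:
R1 ← R1 / (-9).
R2 ← R2 + 18·R1.
R3 ← R3 − 15·R1.
R4 ← R4 + 3·R1.
R5 ← R5 − 16·R1.
R2 ← R2 / (28).
R1 ← R1 − 2/3·R2.
R3 ← R3 + 23·R2.
R4 ← R4 − 10·R2.
R5 ← R5 + 32/3·R2.
R3 ← R3 / (-983/84).
R1 ← R1 − 89/126·R3.
R2 ← R2 + 11/28·R3.
R4 ← R4 − 641/42·R3.
R5 ← R5 − 485/63·R3.
R4 ← R4 / (28924/983).
R1 ← R1 − 314/2949·R4.
R2 ← R2 + 743/983·R4.
R3 ← R3 + 1087/983·R4.
R5 ← R5 − 80527/2949·R4.
R5 ← R5 / (-511999/43386).
R1 ← R1 + 4969/21693·R5.
R2 ← R2 − 16515/14462·R5.
R3 ← R3 − 26205/14462·R5.
R4 ← R4 + 14393/14462·R5.
Reading off the reduced rows gives x_1 = 14/5, x_2 = -3, x_3 = 3/4, x_4 = -3/2, x_5 = -4/3.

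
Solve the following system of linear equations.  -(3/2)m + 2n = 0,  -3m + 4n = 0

Row-reduce:
R1 ← R1 / (-3/2).
R2 ← R2 + 3·R1.
Rank is 1 with 2 unknowns, leaving n free.

infinitely many solutions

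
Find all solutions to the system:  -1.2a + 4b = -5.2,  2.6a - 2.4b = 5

a = 1, b = -1

Row-reduce the augmented matrix:
R1 ← R1 / (-6/5).
R2 ← R2 − 13/5·R1.
R2 ← R2 / (94/15).
R1 ← R1 + 10/3·R2.
Reading off the reduced rows gives a = 1, b = -1.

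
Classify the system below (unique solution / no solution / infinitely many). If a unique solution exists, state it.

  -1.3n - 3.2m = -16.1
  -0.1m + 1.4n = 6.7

m = 3, n = 5

Row-reduce the augmented matrix:
R1 ← R1 / (-16/5).
R2 ← R2 + 1/10·R1.
R2 ← R2 / (461/320).
R1 ← R1 − 13/32·R2.
Reading off the reduced rows gives m = 3, n = 5.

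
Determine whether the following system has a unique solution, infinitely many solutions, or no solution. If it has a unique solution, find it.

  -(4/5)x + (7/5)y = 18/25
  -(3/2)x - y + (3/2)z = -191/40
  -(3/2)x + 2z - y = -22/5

x = 13/5, y = 2, z = 3/4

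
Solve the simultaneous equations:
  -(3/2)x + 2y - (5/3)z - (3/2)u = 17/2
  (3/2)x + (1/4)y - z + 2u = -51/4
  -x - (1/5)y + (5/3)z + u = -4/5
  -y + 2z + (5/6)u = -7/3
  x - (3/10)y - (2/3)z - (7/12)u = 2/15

no solution

Row-reduce:
R1 ← R1 / (-3/2).
R2 ← R2 − 3/2·R1.
R3 ← R3 + 1·R1.
R5 ← R5 − 1·R1.
R2 ← R2 / (9/4).
R1 ← R1 + 4/3·R2.
R3 ← R3 + 23/15·R2.
R4 ← R4 + 1·R2.
R5 ← R5 − 31/30·R2.
R3 ← R3 / (389/405).
R1 ← R1 + 38/81·R3.
R2 ← R2 + 32/27·R3.
R4 ← R4 − 22/27·R3.
R5 ← R5 + 224/405·R3.
R4 ← R4 / (-2171/2334).
R1 ← R1 − 949/389·R4.
R2 ← R2 − 1210/389·R4.
R3 ← R3 − 948/389·R4.
R5 ← R5 + 2171/4668·R4.
Row 5 reduces to 0 = 1/2, a contradiction. The system is inconsistent.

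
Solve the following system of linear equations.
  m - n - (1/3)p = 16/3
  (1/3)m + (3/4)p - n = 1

infinitely many solutions

Row-reduce:
R2 ← R2 − 1/3·R1.
R2 ← R2 / (-2/3).
R1 ← R1 + 1·R2.
Rank is 2 with 3 unknowns, leaving p free.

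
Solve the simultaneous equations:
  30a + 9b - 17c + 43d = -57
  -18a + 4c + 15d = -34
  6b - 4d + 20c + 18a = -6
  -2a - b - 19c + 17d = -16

Row-reduce:
R1 ← R1 / (30).
R2 ← R2 + 18·R1.
R3 ← R3 − 18·R1.
R4 ← R4 + 2·R1.
R2 ← R2 / (27/5).
R1 ← R1 − 3/10·R2.
R3 ← R3 − 3/5·R2.
R4 ← R4 + 2/5·R2.
R3 ← R3 / (278/9).
R1 ← R1 + 2/9·R3.
R2 ← R2 + 31/27·R3.
R4 ← R4 + 556/27·R3.
Row 4 reduces to 0 = -1, a contradiction. The system is inconsistent.

no solution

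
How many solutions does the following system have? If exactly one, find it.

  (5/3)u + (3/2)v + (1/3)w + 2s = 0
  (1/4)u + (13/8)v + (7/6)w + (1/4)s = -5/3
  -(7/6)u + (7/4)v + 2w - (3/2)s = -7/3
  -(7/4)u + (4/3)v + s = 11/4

Row-reduce:
R1 ← R1 / (5/3).
R2 ← R2 − 1/4·R1.
R3 ← R3 + 7/6·R1.
R4 ← R4 + 7/4·R1.
R2 ← R2 / (7/5).
R1 ← R1 − 9/10·R2.
R3 ← R3 − 14/5·R2.
R4 ← R4 − 349/120·R2.
Swap R3 and R4.
R3 ← R3 / (-3971/2016).
R1 ← R1 + 29/56·R3.
R2 ← R2 − 67/84·R3.
Row 4 reduces to 0 = 1, a contradiction. The system is inconsistent.

no solution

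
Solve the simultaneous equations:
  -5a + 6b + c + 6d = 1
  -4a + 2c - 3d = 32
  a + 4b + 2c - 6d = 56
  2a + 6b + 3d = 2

Row-reduce the augmented matrix:
R1 ← R1 / (-5).
R2 ← R2 + 4·R1.
R3 ← R3 − 1·R1.
R4 ← R4 − 2·R1.
R2 ← R2 / (-24/5).
R1 ← R1 + 6/5·R2.
R3 ← R3 − 26/5·R2.
R4 ← R4 − 42/5·R2.
R3 ← R3 / (7/2).
R1 ← R1 + 1/2·R3.
R2 ← R2 + 1/4·R3.
R4 ← R4 − 5/2·R3.
R4 ← R4 / (17/14).
R1 ← R1 + 8/7·R4.
R2 ← R2 − 19/28·R4.
R3 ← R3 + 53/14·R4.
Reading off the reduced rows gives a = -2, b = 4, c = 3, d = -6.

a = -2, b = 4, c = 3, d = -6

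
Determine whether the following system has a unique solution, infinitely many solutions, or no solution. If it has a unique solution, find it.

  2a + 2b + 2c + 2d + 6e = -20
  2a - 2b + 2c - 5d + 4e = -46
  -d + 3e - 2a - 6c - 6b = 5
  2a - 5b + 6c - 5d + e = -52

Row-reduce:
R1 ← R1 / (2).
R2 ← R2 − 2·R1.
R3 ← R3 + 2·R1.
R4 ← R4 − 2·R1.
R2 ← R2 / (-4).
R1 ← R1 − 1·R2.
R3 ← R3 + 4·R2.
R4 ← R4 + 7·R2.
R3 ← R3 / (-4).
R1 ← R1 − 1·R3.
R4 ← R4 − 4·R3.
R4 ← R4 / (53/4).
R1 ← R1 − 5/4·R4.
R2 ← R2 − 7/4·R4.
R3 ← R3 + 2·R4.
Rank is 4 with 5 unknowns, leaving e free.

infinitely many solutions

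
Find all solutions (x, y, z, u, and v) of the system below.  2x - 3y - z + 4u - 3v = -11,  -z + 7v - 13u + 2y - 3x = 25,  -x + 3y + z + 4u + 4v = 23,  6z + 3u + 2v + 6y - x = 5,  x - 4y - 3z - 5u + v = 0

no solution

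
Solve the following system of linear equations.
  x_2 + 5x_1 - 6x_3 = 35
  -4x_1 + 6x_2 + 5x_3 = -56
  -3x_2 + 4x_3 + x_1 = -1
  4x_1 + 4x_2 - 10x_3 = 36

Row-reduce the augmented matrix:
R1 ← R1 / (5).
R2 ← R2 + 4·R1.
R3 ← R3 − 1·R1.
R4 ← R4 − 4·R1.
R2 ← R2 / (34/5).
R1 ← R1 − 1/5·R2.
R3 ← R3 + 16/5·R2.
R4 ← R4 − 16/5·R2.
R3 ← R3 / (90/17).
R1 ← R1 + 41/34·R3.
R2 ← R2 − 1/34·R3.
R4 ← R4 + 90/17·R3.
R4 reduces to 0 = 0, so the extra equation is consistent.
Reading off the reduced rows gives x_1 = 3, x_2 = -4, x_3 = -4.

x_1 = 3, x_2 = -4, x_3 = -4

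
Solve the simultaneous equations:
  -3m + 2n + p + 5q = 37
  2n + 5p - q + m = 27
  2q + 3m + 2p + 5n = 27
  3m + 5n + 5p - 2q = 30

m = -3, n = 4, p = 5, q = 3

Row-reduce the augmented matrix:
R1 ← R1 / (-3).
R2 ← R2 − 1·R1.
R3 ← R3 − 3·R1.
R4 ← R4 − 3·R1.
R2 ← R2 / (8/3).
R1 ← R1 + 2/3·R2.
R3 ← R3 − 7·R2.
R4 ← R4 − 7·R2.
R3 ← R3 / (-11).
R1 ← R1 − 1·R3.
R2 ← R2 − 2·R3.
R4 ← R4 + 8·R3.
R4 ← R4 / (-113/44).
R1 ← R1 + 45/44·R4.
R2 ← R2 − 53/44·R4.
R3 ← R3 + 21/44·R4.
Reading off the reduced rows gives m = -3, n = 4, p = 5, q = 3.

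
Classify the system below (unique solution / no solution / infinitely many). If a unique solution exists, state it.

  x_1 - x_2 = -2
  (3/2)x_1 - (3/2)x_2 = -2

no solution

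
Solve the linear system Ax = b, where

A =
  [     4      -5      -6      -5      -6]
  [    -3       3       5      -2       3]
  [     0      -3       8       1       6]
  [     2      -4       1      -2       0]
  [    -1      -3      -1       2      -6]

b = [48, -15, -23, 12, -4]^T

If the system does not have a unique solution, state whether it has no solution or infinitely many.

no solution

Row-reduce:
R1 ← R1 / (4).
R2 ← R2 + 3·R1.
R4 ← R4 − 2·R1.
R5 ← R5 + 1·R1.
R2 ← R2 / (-3/4).
R1 ← R1 + 5/4·R2.
R3 ← R3 + 3·R2.
R4 ← R4 + 3/2·R2.
R5 ← R5 + 17/4·R2.
R3 ← R3 / (6).
R1 ← R1 + 7/3·R3.
R2 ← R2 + 2/3·R3.
R4 ← R4 − 3·R3.
R5 ← R5 + 16/3·R3.
Swap R4 and R5.
R4 ← R4 / (164/3).
R1 ← R1 − 53/3·R4.
R2 ← R2 − 31/3·R4.
R3 ← R3 − 4·R4.
Row 5 reduces to 0 = -1/2, a contradiction. The system is inconsistent.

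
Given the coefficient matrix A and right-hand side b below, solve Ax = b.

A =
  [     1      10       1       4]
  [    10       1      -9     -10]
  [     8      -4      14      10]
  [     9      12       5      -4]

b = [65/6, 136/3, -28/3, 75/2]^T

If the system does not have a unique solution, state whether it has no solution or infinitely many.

x_1 = 5/2, x_2 = 4/3, x_3 = -1, x_4 = -1

Row-reduce the augmented matrix:
R2 ← R2 − 10·R1.
R3 ← R3 − 8·R1.
R4 ← R4 − 9·R1.
R2 ← R2 / (-99).
R1 ← R1 − 10·R2.
R3 ← R3 + 84·R2.
R4 ← R4 + 78·R2.
R3 ← R3 / (730/33).
R1 ← R1 + 91/99·R3.
R2 ← R2 − 19/99·R3.
R4 ← R4 − 362/33·R3.
R4 ← R4 / (-3918/365).
R1 ← R1 + 221/1095·R4.
R2 ← R2 − 359/1095·R4.
R3 ← R3 − 337/365·R4.
Reading off the reduced rows gives x_1 = 5/2, x_2 = 4/3, x_3 = -1, x_4 = -1.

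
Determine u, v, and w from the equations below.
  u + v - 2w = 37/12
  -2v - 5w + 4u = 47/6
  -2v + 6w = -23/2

u = -2/3, v = -1/4, w = -2

Row-reduce the augmented matrix:
R2 ← R2 − 4·R1.
R2 ← R2 / (-6).
R1 ← R1 − 1·R2.
R3 ← R3 + 2·R2.
R3 ← R3 / (5).
R1 ← R1 + 3/2·R3.
R2 ← R2 + 1/2·R3.
Reading off the reduced rows gives u = -2/3, v = -1/4, w = -2.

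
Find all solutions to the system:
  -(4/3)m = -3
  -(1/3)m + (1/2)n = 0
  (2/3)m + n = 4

no solution

Row-reduce:
R1 ← R1 / (-4/3).
R2 ← R2 + 1/3·R1.
R3 ← R3 − 2/3·R1.
R2 ← R2 / (1/2).
R3 ← R3 − 1·R2.
Row 3 reduces to 0 = 1, a contradiction. The system is inconsistent.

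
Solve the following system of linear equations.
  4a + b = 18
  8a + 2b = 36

infinitely many solutions

Row-reduce:
R1 ← R1 / (4).
R2 ← R2 − 8·R1.
Rank is 1 with 2 unknowns, leaving b free.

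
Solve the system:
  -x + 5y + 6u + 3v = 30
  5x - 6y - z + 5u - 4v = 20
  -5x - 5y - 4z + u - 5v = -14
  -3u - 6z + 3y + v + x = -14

infinitely many solutions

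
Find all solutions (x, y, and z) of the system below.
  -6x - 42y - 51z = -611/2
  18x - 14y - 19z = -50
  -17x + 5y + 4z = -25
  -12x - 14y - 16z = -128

no solution

Row-reduce:
R1 ← R1 / (-6).
R2 ← R2 − 18·R1.
R3 ← R3 + 17·R1.
R4 ← R4 + 12·R1.
R2 ← R2 / (-140).
R1 ← R1 − 7·R2.
R3 ← R3 − 124·R2.
R4 ← R4 − 70·R2.
R3 ← R3 / (-269/70).
R1 ← R1 + 1/10·R3.
R2 ← R2 − 43/35·R3.
Row 4 reduces to 0 = -1/4, a contradiction. The system is inconsistent.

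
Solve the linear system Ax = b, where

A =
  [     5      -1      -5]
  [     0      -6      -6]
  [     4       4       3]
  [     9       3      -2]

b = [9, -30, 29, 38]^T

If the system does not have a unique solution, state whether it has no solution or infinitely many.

x_1 = 2, x_2 = 6, x_3 = -1

Row-reduce the augmented matrix:
R1 ← R1 / (5).
R3 ← R3 − 4·R1.
R4 ← R4 − 9·R1.
R2 ← R2 / (-6).
R1 ← R1 + 1/5·R2.
R3 ← R3 − 24/5·R2.
R4 ← R4 − 24/5·R2.
R3 ← R3 / (11/5).
R1 ← R1 + 4/5·R3.
R2 ← R2 − 1·R3.
R4 ← R4 − 11/5·R3.
R4 reduces to 0 = 0, so the extra equation is consistent.
Reading off the reduced rows gives x_1 = 2, x_2 = 6, x_3 = -1.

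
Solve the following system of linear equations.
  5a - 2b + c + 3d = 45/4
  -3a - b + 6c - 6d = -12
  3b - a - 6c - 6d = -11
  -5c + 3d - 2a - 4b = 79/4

Row-reduce the augmented matrix:
R1 ← R1 / (5).
R2 ← R2 + 3·R1.
R3 ← R3 + 1·R1.
R4 ← R4 + 2·R1.
R2 ← R2 / (-11/5).
R1 ← R1 + 2/5·R2.
R3 ← R3 − 13/5·R2.
R4 ← R4 + 24/5·R2.
R3 ← R3 / (2).
R1 ← R1 + 1·R3.
R2 ← R2 + 3·R3.
R4 ← R4 + 19·R3.
R4 ← R4 / (-936/11).
R1 ← R1 + 42/11·R4.
R2 ← R2 + 150/11·R4.
R3 ← R3 + 57/11·R4.
Reading off the reduced rows gives a = 1/2, b = -3, c = -1, d = 5/4.

a = 1/2, b = -3, c = -1, d = 5/4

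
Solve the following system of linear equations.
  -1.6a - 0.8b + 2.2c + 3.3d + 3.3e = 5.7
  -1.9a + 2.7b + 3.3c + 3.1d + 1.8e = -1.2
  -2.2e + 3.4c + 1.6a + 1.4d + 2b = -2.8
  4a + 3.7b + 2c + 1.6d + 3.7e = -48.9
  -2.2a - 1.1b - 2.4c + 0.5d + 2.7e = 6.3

a = -5, b = -4, c = -1, d = 4, e = -5

Row-reduce the augmented matrix:
R1 ← R1 / (-8/5).
R2 ← R2 + 19/10·R1.
R3 ← R3 − 8/5·R1.
R4 ← R4 − 4·R1.
R5 ← R5 + 11/5·R1.
R2 ← R2 / (73/20).
R1 ← R1 − 1/2·R2.
R3 ← R3 − 6/5·R2.
R4 ← R4 − 17/10·R2.
R3 ← R3 / (3923/730).
R1 ← R1 + 429/292·R3.
R2 ← R2 − 55/292·R3.
R4 ← R4 − 4193/584·R3.
R5 ← R5 + 217/40·R3.
R4 ← R4 / (563713/156920).
R1 ← R1 + 9287/15692·R4.
R2 ← R2 + 6253/15692·R4.
R3 ← R3 − 7255/7846·R4.
R5 ← R5 − 153603/156920·R4.
R5 ← R5 / (-16318967/5637130).
R1 ← R1 − 256356/563713·R5.
R2 ← R2 − 296129/563713·R5.
R3 ← R3 + 1340396/563713·R5.
R4 ← R4 − 1653393/563713·R5.
Reading off the reduced rows gives a = -5, b = -4, c = -1, d = 4, e = -5.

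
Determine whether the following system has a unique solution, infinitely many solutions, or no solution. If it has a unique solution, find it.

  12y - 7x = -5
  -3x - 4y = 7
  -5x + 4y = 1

x = -1, y = -1

Row-reduce the augmented matrix:
R1 ← R1 / (-7).
R2 ← R2 + 3·R1.
R3 ← R3 + 5·R1.
R2 ← R2 / (-64/7).
R1 ← R1 + 12/7·R2.
R3 ← R3 + 32/7·R2.
R3 reduces to 0 = 0, so the extra equation is consistent.
Reading off the reduced rows gives x = -1, y = -1.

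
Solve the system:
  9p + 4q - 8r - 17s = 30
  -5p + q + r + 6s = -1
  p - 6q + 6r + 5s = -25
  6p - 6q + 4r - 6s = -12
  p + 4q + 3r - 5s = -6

Row-reduce:
R1 ← R1 / (9).
R2 ← R2 + 5·R1.
R3 ← R3 − 1·R1.
R4 ← R4 − 6·R1.
R5 ← R5 − 1·R1.
R2 ← R2 / (29/9).
R1 ← R1 − 4/9·R2.
R3 ← R3 + 58/9·R2.
R4 ← R4 + 26/3·R2.
R5 ← R5 − 32/9·R2.
Swap R3 and R4.
R3 ← R3 / (2/29).
R1 ← R1 + 12/29·R3.
R2 ← R2 + 31/29·R3.
R5 ← R5 − 223/29·R3.
Swap R4 and R5.
R4 ← R4 / (439).
R1 ← R1 + 25·R4.
R2 ← R2 + 62·R4.
R3 ← R3 + 57·R4.
Row 5 reduces to 0 = 3, a contradiction. The system is inconsistent.

no solution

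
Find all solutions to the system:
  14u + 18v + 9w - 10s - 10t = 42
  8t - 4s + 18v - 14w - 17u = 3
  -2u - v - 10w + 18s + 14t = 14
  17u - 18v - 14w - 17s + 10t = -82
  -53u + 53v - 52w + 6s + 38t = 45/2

no solution

Row-reduce:
R1 ← R1 / (14).
R2 ← R2 + 17·R1.
R3 ← R3 + 2·R1.
R4 ← R4 − 17·R1.
R5 ← R5 + 53·R1.
R2 ← R2 / (279/7).
R1 ← R1 − 9/7·R2.
R3 ← R3 − 11/7·R2.
R4 ← R4 + 279/7·R2.
R5 ← R5 − 848/7·R2.
R3 ← R3 / (-4795/558).
R1 ← R1 − 23/31·R3.
R2 ← R2 + 43/558·R3.
R4 ← R4 + 28·R3.
R5 ← R5 + 4795/558·R3.
R4 ← R4 / (-52793/685).
R1 ← R1 − 6196/4795·R4.
R2 ← R2 + 2682/4795·R4.
R3 ← R3 + 9602/4795·R4.
Row 5 reduces to 0 = -1/2, a contradiction. The system is inconsistent.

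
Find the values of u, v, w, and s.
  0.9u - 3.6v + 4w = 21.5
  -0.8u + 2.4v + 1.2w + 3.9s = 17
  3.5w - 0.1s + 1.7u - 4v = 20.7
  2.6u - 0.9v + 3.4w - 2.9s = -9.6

Row-reduce the augmented matrix:
R1 ← R1 / (9/10).
R2 ← R2 + 4/5·R1.
R3 ← R3 − 17/10·R1.
R4 ← R4 − 13/5·R1.
R2 ← R2 / (-4/5).
R1 ← R1 + 4·R2.
R3 ← R3 − 14/5·R2.
R4 ← R4 − 19/2·R2.
R3 ← R3 / (1133/90).
R1 ← R1 + 58/3·R3.
R2 ← R2 + 107/18·R3.
R4 ← R4 − 2899/60·R3.
R4 ← R4 / (-155773/18128).
R1 ← R1 − 2967/2266·R4.
R2 ← R2 − 13807/9064·R4.
R3 ← R3 − 2439/2266·R4.
Reading off the reduced rows gives u = -1, v = -4, w = 2, s = 6.

u = -1, v = -4, w = 2, s = 6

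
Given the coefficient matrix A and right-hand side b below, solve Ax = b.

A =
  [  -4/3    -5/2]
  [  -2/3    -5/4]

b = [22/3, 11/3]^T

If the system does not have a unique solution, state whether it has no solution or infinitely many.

infinitely many solutions

Row-reduce:
R1 ← R1 / (-4/3).
R2 ← R2 + 2/3·R1.
Rank is 1 with 2 unknowns, leaving x_2 free.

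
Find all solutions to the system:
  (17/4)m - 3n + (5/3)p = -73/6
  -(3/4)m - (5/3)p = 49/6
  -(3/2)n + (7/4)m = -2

Row-reduce:
R1 ← R1 / (17/4).
R2 ← R2 + 3/4·R1.
R3 ← R3 − 7/4·R1.
R2 ← R2 / (-9/17).
R1 ← R1 + 12/17·R2.
R3 ← R3 + 9/34·R2.
Rank is 2 with 3 unknowns, leaving p free.

infinitely many solutions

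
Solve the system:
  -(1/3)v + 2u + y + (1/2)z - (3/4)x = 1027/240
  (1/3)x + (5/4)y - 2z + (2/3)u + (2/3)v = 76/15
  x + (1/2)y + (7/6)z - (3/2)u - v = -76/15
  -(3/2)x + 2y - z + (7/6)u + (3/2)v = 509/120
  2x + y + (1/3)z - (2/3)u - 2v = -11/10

x = 1/4, y = 1/5, z = -8/5, u = 5/2, v = -1/5

Row-reduce the augmented matrix:
R1 ← R1 / (-3/4).
R2 ← R2 − 1/3·R1.
R3 ← R3 − 1·R1.
R4 ← R4 + 3/2·R1.
R5 ← R5 − 2·R1.
R2 ← R2 / (61/36).
R1 ← R1 + 4/3·R2.
R3 ← R3 − 11/6·R2.
R5 ← R5 − 11/3·R2.
R3 ← R3 / (1375/366).
R1 ← R1 + 126/61·R3.
R2 ← R2 + 64/61·R3.
R4 ← R4 + 2·R3.
R5 ← R5 − 1009/183·R3.
R4 ← R4 / (-25643/8250).
R1 ← R1 + 2374/1375·R4.
R2 ← R2 − 1064/1375·R4.
R3 ← R3 + 189/1375·R4.
R5 ← R5 − 8491/4125·R4.
R5 ← R5 / (-26141/76929).
R1 ← R1 + 22070/25643·R5.
R2 ← R2 − 1504/76929·R5.
R3 ← R3 + 14935/25643·R5.
R4 ← R4 + 9067/25643·R5.
Reading off the reduced rows gives x = 1/4, y = 1/5, z = -8/5, u = 5/2, v = -1/5.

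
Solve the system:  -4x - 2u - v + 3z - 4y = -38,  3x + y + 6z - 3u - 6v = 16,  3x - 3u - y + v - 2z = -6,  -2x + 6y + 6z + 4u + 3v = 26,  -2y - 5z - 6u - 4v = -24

Row-reduce the augmented matrix:
R1 ← R1 / (-4).
R2 ← R2 − 3·R1.
R3 ← R3 − 3·R1.
R4 ← R4 + 2·R1.
R2 ← R2 / (-2).
R1 ← R1 − 1·R2.
R3 ← R3 + 4·R2.
R4 ← R4 − 8·R2.
R5 ← R5 + 2·R2.
R3 ← R3 / (-65/4).
R1 ← R1 − 27/8·R3.
R2 ← R2 + 33/8·R3.
R4 ← R4 − 75/2·R3.
R5 ← R5 + 53/4·R3.
R4 ← R4 / (-34/13).
R1 ← R1 + 53/65·R4.
R2 ← R2 − 72/65·R4.
R3 ← R3 + 18/65·R4.
R5 ← R5 + 336/65·R4.
R5 ← R5 / (-2102/85).
R1 ← R1 + 241/85·R5.
R2 ← R2 − 573/170·R5.
R3 ← R3 + 146/85·R5.
R4 ← R4 + 107/34·R5.
Reading off the reduced rows gives x = 4, y = 4, z = 0, u = 4, v = -2.

x = 4, y = 4, z = 0, u = 4, v = -2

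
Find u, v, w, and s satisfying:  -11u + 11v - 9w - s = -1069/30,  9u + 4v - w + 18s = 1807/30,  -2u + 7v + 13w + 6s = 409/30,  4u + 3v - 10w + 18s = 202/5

u = 3, v = 1/3, w = 1/2, s = 9/5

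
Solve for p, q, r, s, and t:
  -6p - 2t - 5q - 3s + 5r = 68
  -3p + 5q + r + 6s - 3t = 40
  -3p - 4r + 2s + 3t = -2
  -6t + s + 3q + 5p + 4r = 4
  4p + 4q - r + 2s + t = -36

p = -5, q = -5, r = 5, s = 6, t = -3

Row-reduce the augmented matrix:
R1 ← R1 / (-6).
R2 ← R2 + 3·R1.
R3 ← R3 + 3·R1.
R4 ← R4 − 5·R1.
R5 ← R5 − 4·R1.
R2 ← R2 / (15/2).
R1 ← R1 − 5/6·R2.
R3 ← R3 − 5/2·R2.
R4 ← R4 + 7/6·R2.
R5 ← R5 − 2/3·R2.
R3 ← R3 / (-6).
R1 ← R1 + 2/3·R3.
R2 ← R2 + 1/5·R3.
R4 ← R4 − 119/15·R3.
R5 ← R5 − 37/15·R3.
R4 ← R4 / (89/90).
R1 ← R1 + 4/9·R4.
R2 ← R2 − 29/30·R4.
R3 ← R3 + 1/6·R4.
R5 ← R5 + 23/90·R4.
R5 ← R5 / (346/267).
R1 ← R1 + 69/89·R5.
R2 ← R2 − 359/267·R5.
R3 ← R3 + 289/267·R5.
R4 ← R4 + 488/267·R5.
Reading off the reduced rows gives p = -5, q = -5, r = 5, s = 6, t = -3.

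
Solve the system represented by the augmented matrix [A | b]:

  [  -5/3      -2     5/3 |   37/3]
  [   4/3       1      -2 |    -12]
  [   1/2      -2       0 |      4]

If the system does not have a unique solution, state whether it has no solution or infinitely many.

Row-reduce the augmented matrix:
R1 ← R1 / (-5/3).
R2 ← R2 − 4/3·R1.
R3 ← R3 − 1/2·R1.
R2 ← R2 / (-3/5).
R1 ← R1 − 6/5·R2.
R3 ← R3 + 13/5·R2.
R3 ← R3 / (61/18).
R1 ← R1 + 7/3·R3.
R2 ← R2 − 10/9·R3.
Reading off the reduced rows gives x_1 = 0, x_2 = -2, x_3 = 5.

x_1 = 0, x_2 = -2, x_3 = 5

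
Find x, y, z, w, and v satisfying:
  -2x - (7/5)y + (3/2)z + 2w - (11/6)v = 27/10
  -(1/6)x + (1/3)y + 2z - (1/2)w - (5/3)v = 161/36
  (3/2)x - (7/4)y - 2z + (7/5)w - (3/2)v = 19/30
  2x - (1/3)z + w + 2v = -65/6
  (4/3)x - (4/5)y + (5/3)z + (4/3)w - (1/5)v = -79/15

x = -3/2, y = -4/3, z = -1/2, w = -3, v = -5/2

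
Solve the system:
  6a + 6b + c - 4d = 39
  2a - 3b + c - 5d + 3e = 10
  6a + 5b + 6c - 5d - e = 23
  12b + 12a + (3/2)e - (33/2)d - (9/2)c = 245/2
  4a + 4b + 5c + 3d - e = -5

no solution

Row-reduce:
R1 ← R1 / (6).
R2 ← R2 − 2·R1.
R3 ← R3 − 6·R1.
R4 ← R4 − 12·R1.
R5 ← R5 − 4·R1.
R2 ← R2 / (-5).
R1 ← R1 − 1·R2.
R3 ← R3 + 1·R2.
R3 ← R3 / (73/15).
R1 ← R1 − 3/10·R3.
R2 ← R2 + 2/15·R3.
R4 ← R4 + 13/2·R3.
R5 ← R5 − 13/3·R3.
R4 ← R4 / (-1293/146).
R1 ← R1 + 101/73·R4.
R2 ← R2 − 53/73·R4.
R3 ← R3 + 4/73·R4.
R5 ← R5 − 431/73·R4.
Row 5 reduces to 0 = -4/3, a contradiction. The system is inconsistent.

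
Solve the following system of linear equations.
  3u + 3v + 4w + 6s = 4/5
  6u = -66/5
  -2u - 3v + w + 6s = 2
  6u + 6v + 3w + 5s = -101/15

u = -11/5, v = 1/3, w = 13/5, s = -2/3

Row-reduce the augmented matrix:
R1 ← R1 / (3).
R2 ← R2 − 6·R1.
R3 ← R3 + 2·R1.
R4 ← R4 − 6·R1.
R2 ← R2 / (-6).
R1 ← R1 − 1·R2.
R3 ← R3 + 1·R2.
R3 ← R3 / (5).
R2 ← R2 − 4/3·R3.
R4 ← R4 + 5·R3.
R4 ← R4 / (5).
R2 ← R2 + 6/5·R4.
R3 ← R3 − 12/5·R4.
Reading off the reduced rows gives u = -11/5, v = 1/3, w = 13/5, s = -2/3.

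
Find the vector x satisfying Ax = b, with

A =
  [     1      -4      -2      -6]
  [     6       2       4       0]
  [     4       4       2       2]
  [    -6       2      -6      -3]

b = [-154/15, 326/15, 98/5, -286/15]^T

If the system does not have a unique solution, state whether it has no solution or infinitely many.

x_1 = 12/5, x_2 = 5/3, x_3 = 1, x_4 = 2/3

Row-reduce the augmented matrix:
R2 ← R2 − 6·R1.
R3 ← R3 − 4·R1.
R4 ← R4 + 6·R1.
R2 ← R2 / (26).
R1 ← R1 + 4·R2.
R3 ← R3 − 20·R2.
R4 ← R4 + 22·R2.
R3 ← R3 / (-30/13).
R1 ← R1 − 6/13·R3.
R2 ← R2 − 8/13·R3.
R4 ← R4 + 58/13·R3.
R4 ← R4 / (-79/15).
R1 ← R1 + 4/5·R4.
R2 ← R2 − 14/15·R4.
R3 ← R3 − 11/15·R4.
Reading off the reduced rows gives x_1 = 12/5, x_2 = 5/3, x_3 = 1, x_4 = 2/3.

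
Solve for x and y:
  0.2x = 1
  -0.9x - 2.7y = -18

Row-reduce the augmented matrix:
R1 ← R1 / (1/5).
R2 ← R2 + 9/10·R1.
R2 ← R2 / (-27/10).
Reading off the reduced rows gives x = 5, y = 5.

x = 5, y = 5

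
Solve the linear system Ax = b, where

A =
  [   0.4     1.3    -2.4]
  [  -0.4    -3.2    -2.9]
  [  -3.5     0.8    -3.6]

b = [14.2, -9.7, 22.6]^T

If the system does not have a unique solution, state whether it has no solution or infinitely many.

Row-reduce the augmented matrix:
R1 ← R1 / (2/5).
R2 ← R2 + 2/5·R1.
R3 ← R3 + 7/2·R1.
R2 ← R2 / (-19/10).
R1 ← R1 − 13/4·R2.
R3 ← R3 − 487/40·R2.
R3 ← R3 / (-44507/760).
R1 ← R1 + 1145/76·R3.
R2 ← R2 − 53/19·R3.
Reading off the reduced rows gives x_1 = -2, x_2 = 6, x_3 = -3.

x_1 = -2, x_2 = 6, x_3 = -3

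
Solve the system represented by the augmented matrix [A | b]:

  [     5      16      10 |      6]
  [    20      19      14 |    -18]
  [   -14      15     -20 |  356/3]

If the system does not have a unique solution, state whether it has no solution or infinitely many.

x_1 = -4/3, x_2 = 8/3, x_3 = -3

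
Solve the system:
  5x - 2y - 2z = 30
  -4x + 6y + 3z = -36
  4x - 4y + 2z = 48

x = 6, y = -4, z = 4

Row-reduce the augmented matrix:
R1 ← R1 / (5).
R2 ← R2 + 4·R1.
R3 ← R3 − 4·R1.
R2 ← R2 / (22/5).
R1 ← R1 + 2/5·R2.
R3 ← R3 + 12/5·R2.
R3 ← R3 / (48/11).
R1 ← R1 + 3/11·R3.
R2 ← R2 − 7/22·R3.
Reading off the reduced rows gives x = 6, y = -4, z = 4.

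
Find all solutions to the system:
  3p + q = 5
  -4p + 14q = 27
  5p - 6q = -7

no solution

Row-reduce:
R1 ← R1 / (3).
R2 ← R2 + 4·R1.
R3 ← R3 − 5·R1.
R2 ← R2 / (46/3).
R1 ← R1 − 1/3·R2.
R3 ← R3 + 23/3·R2.
Row 3 reduces to 0 = 3/2, a contradiction. The system is inconsistent.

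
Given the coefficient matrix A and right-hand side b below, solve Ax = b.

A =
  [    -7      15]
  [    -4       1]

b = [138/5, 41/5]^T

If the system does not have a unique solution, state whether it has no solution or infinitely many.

x_1 = -9/5, x_2 = 1

From equation 2: x_2 = 41/5 + 4·x_1.
Substitute into equation 1 and solve: x_1 = -9/5.
Then x_2 = 1.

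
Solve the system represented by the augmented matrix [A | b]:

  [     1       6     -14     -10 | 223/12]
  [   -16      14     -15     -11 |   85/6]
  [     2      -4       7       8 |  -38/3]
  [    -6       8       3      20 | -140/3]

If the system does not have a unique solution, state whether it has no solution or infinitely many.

x_1 = -3/4, x_2 = -5/2, x_3 = -3/2, x_4 = -4/3

Row-reduce the augmented matrix:
R2 ← R2 + 16·R1.
R3 ← R3 − 2·R1.
R4 ← R4 + 6·R1.
R2 ← R2 / (110).
R1 ← R1 − 6·R2.
R3 ← R3 + 16·R2.
R4 ← R4 − 44·R2.
R3 ← R3 / (13/55).
R1 ← R1 + 53/55·R3.
R2 ← R2 + 239/110·R3.
R4 ← R4 − 73/5·R3.
R4 ← R4 / (-2142/13).
R1 ← R1 − 157/13·R4.
R2 ← R2 − 707/26·R4.
R3 ← R3 − 172/13·R4.
Reading off the reduced rows gives x_1 = -3/4, x_2 = -5/2, x_3 = -3/2, x_4 = -4/3.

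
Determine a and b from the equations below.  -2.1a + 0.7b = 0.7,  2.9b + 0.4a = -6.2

a = -1, b = -2

Row-reduce the augmented matrix:
R1 ← R1 / (-21/10).
R2 ← R2 − 2/5·R1.
R2 ← R2 / (91/30).
R1 ← R1 + 1/3·R2.
Reading off the reduced rows gives a = -1, b = -2.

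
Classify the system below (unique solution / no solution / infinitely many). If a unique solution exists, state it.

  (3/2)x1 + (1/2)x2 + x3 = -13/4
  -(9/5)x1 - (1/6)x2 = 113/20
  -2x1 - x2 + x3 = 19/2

Row-reduce the augmented matrix:
R1 ← R1 / (3/2).
R2 ← R2 + 9/5·R1.
R3 ← R3 + 2·R1.
R2 ← R2 / (13/30).
R1 ← R1 − 1/3·R2.
R3 ← R3 + 1/3·R2.
R3 ← R3 / (127/39).
R1 ← R1 + 10/39·R3.
R2 ← R2 − 36/13·R3.
Reading off the reduced rows gives x1 = -3, x2 = -3/2, x3 = 2.

x1 = -3, x2 = -3/2, x3 = 2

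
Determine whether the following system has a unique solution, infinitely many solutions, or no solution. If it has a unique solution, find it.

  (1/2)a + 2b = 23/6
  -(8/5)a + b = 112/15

a = -3, b = 8/3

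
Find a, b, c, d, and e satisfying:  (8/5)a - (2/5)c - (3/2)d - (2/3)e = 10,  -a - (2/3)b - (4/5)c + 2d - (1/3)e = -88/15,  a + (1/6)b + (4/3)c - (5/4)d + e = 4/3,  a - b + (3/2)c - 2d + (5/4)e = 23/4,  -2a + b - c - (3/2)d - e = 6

a = 1, b = -2, c = -1, d = -4, e = -3

Row-reduce the augmented matrix:
R1 ← R1 / (8/5).
R2 ← R2 + 1·R1.
R3 ← R3 − 1·R1.
R4 ← R4 − 1·R1.
R5 ← R5 + 2·R1.
R2 ← R2 / (-2/3).
R3 ← R3 − 1/6·R2.
R4 ← R4 + 1·R2.
R5 ← R5 − 1·R2.
R3 ← R3 / (317/240).
R1 ← R1 + 1/4·R3.
R2 ← R2 − 63/40·R3.
R4 ← R4 − 133/40·R3.
R5 ← R5 + 123/40·R3.
R4 ← R4 / (-6437/2536).
R1 ← R1 + 300/317·R4.
R2 ← R2 + 975/634·R4.
R3 ← R3 + 45/1268·R4.
R5 ← R5 + 2397/1268·R4.
R5 ← R5 / (4967/38622).
R1 ← R1 + 1375/19311·R5.
R2 ← R2 + 1013/6437·R5.
R3 ← R3 − 12035/12874·R5.
R4 ← R4 − 2302/19311·R5.
Reading off the reduced rows gives a = 1, b = -2, c = -1, d = -4, e = -3.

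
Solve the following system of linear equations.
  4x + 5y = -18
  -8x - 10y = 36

infinitely many solutions

Row-reduce:
R1 ← R1 / (4).
R2 ← R2 + 8·R1.
Rank is 1 with 2 unknowns, leaving y free.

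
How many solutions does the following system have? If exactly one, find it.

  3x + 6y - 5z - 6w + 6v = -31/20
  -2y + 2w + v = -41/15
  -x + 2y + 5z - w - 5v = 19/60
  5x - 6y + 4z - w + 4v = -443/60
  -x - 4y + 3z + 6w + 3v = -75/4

x = 7/4, y = -4/5, z = -12/5, w = -2/3, v = -3

Row-reduce the augmented matrix:
R1 ← R1 / (3).
R3 ← R3 + 1·R1.
R4 ← R4 − 5·R1.
R5 ← R5 + 1·R1.
R2 ← R2 / (-2).
R1 ← R1 − 2·R2.
R3 ← R3 − 4·R2.
R4 ← R4 + 16·R2.
R5 ← R5 + 2·R2.
R3 ← R3 / (10/3).
R1 ← R1 + 5/3·R3.
R4 ← R4 − 37/3·R3.
R5 ← R5 − 4/3·R3.
R4 ← R4 / (-107/10).
R1 ← R1 − 1/2·R4.
R2 ← R2 + 1·R4.
R3 ← R3 − 3/10·R4.
R5 ← R5 − 8/5·R4.
R5 ← R5 / (306/107).
R1 ← R1 − 216/107·R5.
R2 ← R2 − 99/214·R5.
R3 ← R3 + 63/107·R5.
R4 ← R4 − 103/107·R5.
Reading off the reduced rows gives x = 7/4, y = -4/5, z = -12/5, w = -2/3, v = -3.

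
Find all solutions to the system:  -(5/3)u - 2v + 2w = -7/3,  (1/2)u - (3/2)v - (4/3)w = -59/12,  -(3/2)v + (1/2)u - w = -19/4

u = -1, v = 5/2, w = 1/2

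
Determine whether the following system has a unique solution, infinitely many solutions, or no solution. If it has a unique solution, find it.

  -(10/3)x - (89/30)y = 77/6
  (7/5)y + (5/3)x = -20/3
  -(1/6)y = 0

Row-reduce:
R1 ← R1 / (-10/3).
R2 ← R2 − 5/3·R1.
R2 ← R2 / (-1/12).
R1 ← R1 − 89/100·R2.
R3 ← R3 + 1/6·R2.
Row 3 reduces to 0 = 1/2, a contradiction. The system is inconsistent.

no solution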